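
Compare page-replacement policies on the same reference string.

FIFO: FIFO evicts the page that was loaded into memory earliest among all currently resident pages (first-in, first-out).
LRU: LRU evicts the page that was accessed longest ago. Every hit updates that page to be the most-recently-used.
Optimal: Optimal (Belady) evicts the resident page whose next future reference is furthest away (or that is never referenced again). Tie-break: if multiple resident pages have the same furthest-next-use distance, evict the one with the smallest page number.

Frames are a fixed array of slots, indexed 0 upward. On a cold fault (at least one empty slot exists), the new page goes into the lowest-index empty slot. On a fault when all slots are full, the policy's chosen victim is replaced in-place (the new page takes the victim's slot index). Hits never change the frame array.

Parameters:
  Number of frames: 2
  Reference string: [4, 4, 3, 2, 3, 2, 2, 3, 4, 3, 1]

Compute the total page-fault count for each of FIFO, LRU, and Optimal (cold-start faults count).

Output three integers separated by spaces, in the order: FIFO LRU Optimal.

Answer: 6 5 5

Derivation:
--- FIFO ---
  step 0: ref 4 -> FAULT, frames=[4,-] (faults so far: 1)
  step 1: ref 4 -> HIT, frames=[4,-] (faults so far: 1)
  step 2: ref 3 -> FAULT, frames=[4,3] (faults so far: 2)
  step 3: ref 2 -> FAULT, evict 4, frames=[2,3] (faults so far: 3)
  step 4: ref 3 -> HIT, frames=[2,3] (faults so far: 3)
  step 5: ref 2 -> HIT, frames=[2,3] (faults so far: 3)
  step 6: ref 2 -> HIT, frames=[2,3] (faults so far: 3)
  step 7: ref 3 -> HIT, frames=[2,3] (faults so far: 3)
  step 8: ref 4 -> FAULT, evict 3, frames=[2,4] (faults so far: 4)
  step 9: ref 3 -> FAULT, evict 2, frames=[3,4] (faults so far: 5)
  step 10: ref 1 -> FAULT, evict 4, frames=[3,1] (faults so far: 6)
  FIFO total faults: 6
--- LRU ---
  step 0: ref 4 -> FAULT, frames=[4,-] (faults so far: 1)
  step 1: ref 4 -> HIT, frames=[4,-] (faults so far: 1)
  step 2: ref 3 -> FAULT, frames=[4,3] (faults so far: 2)
  step 3: ref 2 -> FAULT, evict 4, frames=[2,3] (faults so far: 3)
  step 4: ref 3 -> HIT, frames=[2,3] (faults so far: 3)
  step 5: ref 2 -> HIT, frames=[2,3] (faults so far: 3)
  step 6: ref 2 -> HIT, frames=[2,3] (faults so far: 3)
  step 7: ref 3 -> HIT, frames=[2,3] (faults so far: 3)
  step 8: ref 4 -> FAULT, evict 2, frames=[4,3] (faults so far: 4)
  step 9: ref 3 -> HIT, frames=[4,3] (faults so far: 4)
  step 10: ref 1 -> FAULT, evict 4, frames=[1,3] (faults so far: 5)
  LRU total faults: 5
--- Optimal ---
  step 0: ref 4 -> FAULT, frames=[4,-] (faults so far: 1)
  step 1: ref 4 -> HIT, frames=[4,-] (faults so far: 1)
  step 2: ref 3 -> FAULT, frames=[4,3] (faults so far: 2)
  step 3: ref 2 -> FAULT, evict 4, frames=[2,3] (faults so far: 3)
  step 4: ref 3 -> HIT, frames=[2,3] (faults so far: 3)
  step 5: ref 2 -> HIT, frames=[2,3] (faults so far: 3)
  step 6: ref 2 -> HIT, frames=[2,3] (faults so far: 3)
  step 7: ref 3 -> HIT, frames=[2,3] (faults so far: 3)
  step 8: ref 4 -> FAULT, evict 2, frames=[4,3] (faults so far: 4)
  step 9: ref 3 -> HIT, frames=[4,3] (faults so far: 4)
  step 10: ref 1 -> FAULT, evict 3, frames=[4,1] (faults so far: 5)
  Optimal total faults: 5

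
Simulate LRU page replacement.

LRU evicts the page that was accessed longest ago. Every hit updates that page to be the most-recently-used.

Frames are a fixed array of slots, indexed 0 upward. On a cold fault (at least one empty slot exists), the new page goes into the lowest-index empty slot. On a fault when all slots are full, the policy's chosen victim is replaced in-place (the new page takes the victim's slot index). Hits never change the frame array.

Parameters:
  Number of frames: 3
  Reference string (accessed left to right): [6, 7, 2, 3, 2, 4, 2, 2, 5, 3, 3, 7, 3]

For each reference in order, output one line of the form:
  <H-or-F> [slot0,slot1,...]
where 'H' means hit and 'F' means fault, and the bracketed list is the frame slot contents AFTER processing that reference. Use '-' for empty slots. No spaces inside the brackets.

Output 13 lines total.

F [6,-,-]
F [6,7,-]
F [6,7,2]
F [3,7,2]
H [3,7,2]
F [3,4,2]
H [3,4,2]
H [3,4,2]
F [5,4,2]
F [5,3,2]
H [5,3,2]
F [5,3,7]
H [5,3,7]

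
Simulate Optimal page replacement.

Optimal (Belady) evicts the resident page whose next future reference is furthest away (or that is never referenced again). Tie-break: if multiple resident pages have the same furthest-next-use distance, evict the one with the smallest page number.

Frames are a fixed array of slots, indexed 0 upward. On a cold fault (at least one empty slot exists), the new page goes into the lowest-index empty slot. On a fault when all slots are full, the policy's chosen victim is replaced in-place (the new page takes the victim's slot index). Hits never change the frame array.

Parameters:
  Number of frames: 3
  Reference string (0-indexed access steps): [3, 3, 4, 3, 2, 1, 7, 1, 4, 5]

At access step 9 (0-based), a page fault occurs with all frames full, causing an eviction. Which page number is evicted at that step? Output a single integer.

Step 0: ref 3 -> FAULT, frames=[3,-,-]
Step 1: ref 3 -> HIT, frames=[3,-,-]
Step 2: ref 4 -> FAULT, frames=[3,4,-]
Step 3: ref 3 -> HIT, frames=[3,4,-]
Step 4: ref 2 -> FAULT, frames=[3,4,2]
Step 5: ref 1 -> FAULT, evict 2, frames=[3,4,1]
Step 6: ref 7 -> FAULT, evict 3, frames=[7,4,1]
Step 7: ref 1 -> HIT, frames=[7,4,1]
Step 8: ref 4 -> HIT, frames=[7,4,1]
Step 9: ref 5 -> FAULT, evict 1, frames=[7,4,5]
At step 9: evicted page 1

Answer: 1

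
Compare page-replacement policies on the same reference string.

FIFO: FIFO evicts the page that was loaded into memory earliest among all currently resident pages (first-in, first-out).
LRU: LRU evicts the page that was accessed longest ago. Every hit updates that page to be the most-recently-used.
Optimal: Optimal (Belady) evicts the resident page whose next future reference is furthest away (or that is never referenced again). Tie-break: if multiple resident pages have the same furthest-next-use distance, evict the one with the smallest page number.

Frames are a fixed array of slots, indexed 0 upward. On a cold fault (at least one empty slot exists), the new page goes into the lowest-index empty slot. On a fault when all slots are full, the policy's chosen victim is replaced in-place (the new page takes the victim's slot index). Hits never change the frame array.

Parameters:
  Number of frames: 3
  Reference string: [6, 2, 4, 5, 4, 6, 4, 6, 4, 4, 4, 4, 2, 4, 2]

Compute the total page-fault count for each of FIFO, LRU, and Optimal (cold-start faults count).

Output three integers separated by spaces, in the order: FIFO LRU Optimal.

Answer: 7 6 5

Derivation:
--- FIFO ---
  step 0: ref 6 -> FAULT, frames=[6,-,-] (faults so far: 1)
  step 1: ref 2 -> FAULT, frames=[6,2,-] (faults so far: 2)
  step 2: ref 4 -> FAULT, frames=[6,2,4] (faults so far: 3)
  step 3: ref 5 -> FAULT, evict 6, frames=[5,2,4] (faults so far: 4)
  step 4: ref 4 -> HIT, frames=[5,2,4] (faults so far: 4)
  step 5: ref 6 -> FAULT, evict 2, frames=[5,6,4] (faults so far: 5)
  step 6: ref 4 -> HIT, frames=[5,6,4] (faults so far: 5)
  step 7: ref 6 -> HIT, frames=[5,6,4] (faults so far: 5)
  step 8: ref 4 -> HIT, frames=[5,6,4] (faults so far: 5)
  step 9: ref 4 -> HIT, frames=[5,6,4] (faults so far: 5)
  step 10: ref 4 -> HIT, frames=[5,6,4] (faults so far: 5)
  step 11: ref 4 -> HIT, frames=[5,6,4] (faults so far: 5)
  step 12: ref 2 -> FAULT, evict 4, frames=[5,6,2] (faults so far: 6)
  step 13: ref 4 -> FAULT, evict 5, frames=[4,6,2] (faults so far: 7)
  step 14: ref 2 -> HIT, frames=[4,6,2] (faults so far: 7)
  FIFO total faults: 7
--- LRU ---
  step 0: ref 6 -> FAULT, frames=[6,-,-] (faults so far: 1)
  step 1: ref 2 -> FAULT, frames=[6,2,-] (faults so far: 2)
  step 2: ref 4 -> FAULT, frames=[6,2,4] (faults so far: 3)
  step 3: ref 5 -> FAULT, evict 6, frames=[5,2,4] (faults so far: 4)
  step 4: ref 4 -> HIT, frames=[5,2,4] (faults so far: 4)
  step 5: ref 6 -> FAULT, evict 2, frames=[5,6,4] (faults so far: 5)
  step 6: ref 4 -> HIT, frames=[5,6,4] (faults so far: 5)
  step 7: ref 6 -> HIT, frames=[5,6,4] (faults so far: 5)
  step 8: ref 4 -> HIT, frames=[5,6,4] (faults so far: 5)
  step 9: ref 4 -> HIT, frames=[5,6,4] (faults so far: 5)
  step 10: ref 4 -> HIT, frames=[5,6,4] (faults so far: 5)
  step 11: ref 4 -> HIT, frames=[5,6,4] (faults so far: 5)
  step 12: ref 2 -> FAULT, evict 5, frames=[2,6,4] (faults so far: 6)
  step 13: ref 4 -> HIT, frames=[2,6,4] (faults so far: 6)
  step 14: ref 2 -> HIT, frames=[2,6,4] (faults so far: 6)
  LRU total faults: 6
--- Optimal ---
  step 0: ref 6 -> FAULT, frames=[6,-,-] (faults so far: 1)
  step 1: ref 2 -> FAULT, frames=[6,2,-] (faults so far: 2)
  step 2: ref 4 -> FAULT, frames=[6,2,4] (faults so far: 3)
  step 3: ref 5 -> FAULT, evict 2, frames=[6,5,4] (faults so far: 4)
  step 4: ref 4 -> HIT, frames=[6,5,4] (faults so far: 4)
  step 5: ref 6 -> HIT, frames=[6,5,4] (faults so far: 4)
  step 6: ref 4 -> HIT, frames=[6,5,4] (faults so far: 4)
  step 7: ref 6 -> HIT, frames=[6,5,4] (faults so far: 4)
  step 8: ref 4 -> HIT, frames=[6,5,4] (faults so far: 4)
  step 9: ref 4 -> HIT, frames=[6,5,4] (faults so far: 4)
  step 10: ref 4 -> HIT, frames=[6,5,4] (faults so far: 4)
  step 11: ref 4 -> HIT, frames=[6,5,4] (faults so far: 4)
  step 12: ref 2 -> FAULT, evict 5, frames=[6,2,4] (faults so far: 5)
  step 13: ref 4 -> HIT, frames=[6,2,4] (faults so far: 5)
  step 14: ref 2 -> HIT, frames=[6,2,4] (faults so far: 5)
  Optimal total faults: 5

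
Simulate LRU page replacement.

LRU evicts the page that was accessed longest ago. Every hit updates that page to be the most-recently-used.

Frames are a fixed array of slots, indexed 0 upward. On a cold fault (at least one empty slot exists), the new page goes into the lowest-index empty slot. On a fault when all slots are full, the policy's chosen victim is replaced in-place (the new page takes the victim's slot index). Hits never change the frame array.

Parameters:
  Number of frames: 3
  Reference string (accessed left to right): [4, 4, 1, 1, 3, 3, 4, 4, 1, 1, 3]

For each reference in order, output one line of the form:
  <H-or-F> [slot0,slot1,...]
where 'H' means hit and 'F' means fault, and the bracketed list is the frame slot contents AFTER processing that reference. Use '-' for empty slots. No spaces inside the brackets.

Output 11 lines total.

F [4,-,-]
H [4,-,-]
F [4,1,-]
H [4,1,-]
F [4,1,3]
H [4,1,3]
H [4,1,3]
H [4,1,3]
H [4,1,3]
H [4,1,3]
H [4,1,3]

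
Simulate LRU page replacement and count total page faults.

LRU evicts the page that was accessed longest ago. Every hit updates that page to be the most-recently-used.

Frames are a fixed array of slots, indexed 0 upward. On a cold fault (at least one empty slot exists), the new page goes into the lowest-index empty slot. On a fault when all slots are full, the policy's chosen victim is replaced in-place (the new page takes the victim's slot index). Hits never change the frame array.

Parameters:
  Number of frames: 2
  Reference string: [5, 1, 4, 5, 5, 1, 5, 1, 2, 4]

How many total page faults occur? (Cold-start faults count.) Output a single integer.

Step 0: ref 5 → FAULT, frames=[5,-]
Step 1: ref 1 → FAULT, frames=[5,1]
Step 2: ref 4 → FAULT (evict 5), frames=[4,1]
Step 3: ref 5 → FAULT (evict 1), frames=[4,5]
Step 4: ref 5 → HIT, frames=[4,5]
Step 5: ref 1 → FAULT (evict 4), frames=[1,5]
Step 6: ref 5 → HIT, frames=[1,5]
Step 7: ref 1 → HIT, frames=[1,5]
Step 8: ref 2 → FAULT (evict 5), frames=[1,2]
Step 9: ref 4 → FAULT (evict 1), frames=[4,2]
Total faults: 7

Answer: 7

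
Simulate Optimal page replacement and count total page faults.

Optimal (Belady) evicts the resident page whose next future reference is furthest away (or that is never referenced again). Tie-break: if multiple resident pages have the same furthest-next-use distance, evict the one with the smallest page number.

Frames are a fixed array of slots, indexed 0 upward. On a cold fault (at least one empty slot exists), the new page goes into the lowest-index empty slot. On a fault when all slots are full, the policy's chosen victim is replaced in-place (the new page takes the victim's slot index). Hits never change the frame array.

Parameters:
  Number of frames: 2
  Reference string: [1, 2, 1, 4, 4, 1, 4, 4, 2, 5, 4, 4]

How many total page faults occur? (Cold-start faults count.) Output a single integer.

Step 0: ref 1 → FAULT, frames=[1,-]
Step 1: ref 2 → FAULT, frames=[1,2]
Step 2: ref 1 → HIT, frames=[1,2]
Step 3: ref 4 → FAULT (evict 2), frames=[1,4]
Step 4: ref 4 → HIT, frames=[1,4]
Step 5: ref 1 → HIT, frames=[1,4]
Step 6: ref 4 → HIT, frames=[1,4]
Step 7: ref 4 → HIT, frames=[1,4]
Step 8: ref 2 → FAULT (evict 1), frames=[2,4]
Step 9: ref 5 → FAULT (evict 2), frames=[5,4]
Step 10: ref 4 → HIT, frames=[5,4]
Step 11: ref 4 → HIT, frames=[5,4]
Total faults: 5

Answer: 5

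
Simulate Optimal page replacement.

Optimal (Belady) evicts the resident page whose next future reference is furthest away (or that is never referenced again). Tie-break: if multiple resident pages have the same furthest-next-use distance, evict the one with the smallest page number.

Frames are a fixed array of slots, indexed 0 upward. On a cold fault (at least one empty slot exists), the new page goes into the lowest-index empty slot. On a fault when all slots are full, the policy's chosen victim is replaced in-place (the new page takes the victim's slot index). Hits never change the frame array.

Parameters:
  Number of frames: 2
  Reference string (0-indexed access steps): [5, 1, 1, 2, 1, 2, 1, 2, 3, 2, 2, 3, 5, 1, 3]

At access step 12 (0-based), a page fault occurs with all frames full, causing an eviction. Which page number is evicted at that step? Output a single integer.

Answer: 2

Derivation:
Step 0: ref 5 -> FAULT, frames=[5,-]
Step 1: ref 1 -> FAULT, frames=[5,1]
Step 2: ref 1 -> HIT, frames=[5,1]
Step 3: ref 2 -> FAULT, evict 5, frames=[2,1]
Step 4: ref 1 -> HIT, frames=[2,1]
Step 5: ref 2 -> HIT, frames=[2,1]
Step 6: ref 1 -> HIT, frames=[2,1]
Step 7: ref 2 -> HIT, frames=[2,1]
Step 8: ref 3 -> FAULT, evict 1, frames=[2,3]
Step 9: ref 2 -> HIT, frames=[2,3]
Step 10: ref 2 -> HIT, frames=[2,3]
Step 11: ref 3 -> HIT, frames=[2,3]
Step 12: ref 5 -> FAULT, evict 2, frames=[5,3]
At step 12: evicted page 2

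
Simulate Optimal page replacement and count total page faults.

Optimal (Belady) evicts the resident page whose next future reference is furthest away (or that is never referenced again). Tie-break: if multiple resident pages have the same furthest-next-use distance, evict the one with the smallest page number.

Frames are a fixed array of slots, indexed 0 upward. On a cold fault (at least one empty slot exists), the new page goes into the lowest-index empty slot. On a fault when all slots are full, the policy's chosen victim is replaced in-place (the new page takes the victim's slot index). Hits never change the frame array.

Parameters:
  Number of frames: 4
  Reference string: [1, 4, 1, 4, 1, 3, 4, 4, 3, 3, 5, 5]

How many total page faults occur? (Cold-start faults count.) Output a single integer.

Step 0: ref 1 → FAULT, frames=[1,-,-,-]
Step 1: ref 4 → FAULT, frames=[1,4,-,-]
Step 2: ref 1 → HIT, frames=[1,4,-,-]
Step 3: ref 4 → HIT, frames=[1,4,-,-]
Step 4: ref 1 → HIT, frames=[1,4,-,-]
Step 5: ref 3 → FAULT, frames=[1,4,3,-]
Step 6: ref 4 → HIT, frames=[1,4,3,-]
Step 7: ref 4 → HIT, frames=[1,4,3,-]
Step 8: ref 3 → HIT, frames=[1,4,3,-]
Step 9: ref 3 → HIT, frames=[1,4,3,-]
Step 10: ref 5 → FAULT, frames=[1,4,3,5]
Step 11: ref 5 → HIT, frames=[1,4,3,5]
Total faults: 4

Answer: 4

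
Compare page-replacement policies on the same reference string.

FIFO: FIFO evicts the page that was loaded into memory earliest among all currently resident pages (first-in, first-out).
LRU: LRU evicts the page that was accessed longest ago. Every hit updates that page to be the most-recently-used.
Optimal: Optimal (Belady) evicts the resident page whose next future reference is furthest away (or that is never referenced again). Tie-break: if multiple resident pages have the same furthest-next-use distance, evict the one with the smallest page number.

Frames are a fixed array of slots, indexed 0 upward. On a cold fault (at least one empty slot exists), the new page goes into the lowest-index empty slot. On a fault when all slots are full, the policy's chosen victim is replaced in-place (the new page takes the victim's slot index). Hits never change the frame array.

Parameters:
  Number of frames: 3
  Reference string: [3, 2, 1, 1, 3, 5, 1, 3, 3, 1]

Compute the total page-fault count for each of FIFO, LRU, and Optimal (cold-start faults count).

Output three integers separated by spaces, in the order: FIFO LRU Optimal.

--- FIFO ---
  step 0: ref 3 -> FAULT, frames=[3,-,-] (faults so far: 1)
  step 1: ref 2 -> FAULT, frames=[3,2,-] (faults so far: 2)
  step 2: ref 1 -> FAULT, frames=[3,2,1] (faults so far: 3)
  step 3: ref 1 -> HIT, frames=[3,2,1] (faults so far: 3)
  step 4: ref 3 -> HIT, frames=[3,2,1] (faults so far: 3)
  step 5: ref 5 -> FAULT, evict 3, frames=[5,2,1] (faults so far: 4)
  step 6: ref 1 -> HIT, frames=[5,2,1] (faults so far: 4)
  step 7: ref 3 -> FAULT, evict 2, frames=[5,3,1] (faults so far: 5)
  step 8: ref 3 -> HIT, frames=[5,3,1] (faults so far: 5)
  step 9: ref 1 -> HIT, frames=[5,3,1] (faults so far: 5)
  FIFO total faults: 5
--- LRU ---
  step 0: ref 3 -> FAULT, frames=[3,-,-] (faults so far: 1)
  step 1: ref 2 -> FAULT, frames=[3,2,-] (faults so far: 2)
  step 2: ref 1 -> FAULT, frames=[3,2,1] (faults so far: 3)
  step 3: ref 1 -> HIT, frames=[3,2,1] (faults so far: 3)
  step 4: ref 3 -> HIT, frames=[3,2,1] (faults so far: 3)
  step 5: ref 5 -> FAULT, evict 2, frames=[3,5,1] (faults so far: 4)
  step 6: ref 1 -> HIT, frames=[3,5,1] (faults so far: 4)
  step 7: ref 3 -> HIT, frames=[3,5,1] (faults so far: 4)
  step 8: ref 3 -> HIT, frames=[3,5,1] (faults so far: 4)
  step 9: ref 1 -> HIT, frames=[3,5,1] (faults so far: 4)
  LRU total faults: 4
--- Optimal ---
  step 0: ref 3 -> FAULT, frames=[3,-,-] (faults so far: 1)
  step 1: ref 2 -> FAULT, frames=[3,2,-] (faults so far: 2)
  step 2: ref 1 -> FAULT, frames=[3,2,1] (faults so far: 3)
  step 3: ref 1 -> HIT, frames=[3,2,1] (faults so far: 3)
  step 4: ref 3 -> HIT, frames=[3,2,1] (faults so far: 3)
  step 5: ref 5 -> FAULT, evict 2, frames=[3,5,1] (faults so far: 4)
  step 6: ref 1 -> HIT, frames=[3,5,1] (faults so far: 4)
  step 7: ref 3 -> HIT, frames=[3,5,1] (faults so far: 4)
  step 8: ref 3 -> HIT, frames=[3,5,1] (faults so far: 4)
  step 9: ref 1 -> HIT, frames=[3,5,1] (faults so far: 4)
  Optimal total faults: 4

Answer: 5 4 4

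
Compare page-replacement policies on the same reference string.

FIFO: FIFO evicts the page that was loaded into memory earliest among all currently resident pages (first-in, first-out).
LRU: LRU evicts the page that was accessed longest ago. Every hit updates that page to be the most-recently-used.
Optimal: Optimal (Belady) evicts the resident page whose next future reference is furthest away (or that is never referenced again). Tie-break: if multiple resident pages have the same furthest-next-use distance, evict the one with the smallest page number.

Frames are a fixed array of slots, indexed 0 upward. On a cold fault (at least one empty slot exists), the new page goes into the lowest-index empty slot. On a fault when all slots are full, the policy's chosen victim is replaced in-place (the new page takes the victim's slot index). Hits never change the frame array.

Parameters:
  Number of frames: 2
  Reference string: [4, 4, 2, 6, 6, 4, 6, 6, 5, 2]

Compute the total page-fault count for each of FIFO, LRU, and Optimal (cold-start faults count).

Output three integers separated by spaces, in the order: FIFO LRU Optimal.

Answer: 6 6 5

Derivation:
--- FIFO ---
  step 0: ref 4 -> FAULT, frames=[4,-] (faults so far: 1)
  step 1: ref 4 -> HIT, frames=[4,-] (faults so far: 1)
  step 2: ref 2 -> FAULT, frames=[4,2] (faults so far: 2)
  step 3: ref 6 -> FAULT, evict 4, frames=[6,2] (faults so far: 3)
  step 4: ref 6 -> HIT, frames=[6,2] (faults so far: 3)
  step 5: ref 4 -> FAULT, evict 2, frames=[6,4] (faults so far: 4)
  step 6: ref 6 -> HIT, frames=[6,4] (faults so far: 4)
  step 7: ref 6 -> HIT, frames=[6,4] (faults so far: 4)
  step 8: ref 5 -> FAULT, evict 6, frames=[5,4] (faults so far: 5)
  step 9: ref 2 -> FAULT, evict 4, frames=[5,2] (faults so far: 6)
  FIFO total faults: 6
--- LRU ---
  step 0: ref 4 -> FAULT, frames=[4,-] (faults so far: 1)
  step 1: ref 4 -> HIT, frames=[4,-] (faults so far: 1)
  step 2: ref 2 -> FAULT, frames=[4,2] (faults so far: 2)
  step 3: ref 6 -> FAULT, evict 4, frames=[6,2] (faults so far: 3)
  step 4: ref 6 -> HIT, frames=[6,2] (faults so far: 3)
  step 5: ref 4 -> FAULT, evict 2, frames=[6,4] (faults so far: 4)
  step 6: ref 6 -> HIT, frames=[6,4] (faults so far: 4)
  step 7: ref 6 -> HIT, frames=[6,4] (faults so far: 4)
  step 8: ref 5 -> FAULT, evict 4, frames=[6,5] (faults so far: 5)
  step 9: ref 2 -> FAULT, evict 6, frames=[2,5] (faults so far: 6)
  LRU total faults: 6
--- Optimal ---
  step 0: ref 4 -> FAULT, frames=[4,-] (faults so far: 1)
  step 1: ref 4 -> HIT, frames=[4,-] (faults so far: 1)
  step 2: ref 2 -> FAULT, frames=[4,2] (faults so far: 2)
  step 3: ref 6 -> FAULT, evict 2, frames=[4,6] (faults so far: 3)
  step 4: ref 6 -> HIT, frames=[4,6] (faults so far: 3)
  step 5: ref 4 -> HIT, frames=[4,6] (faults so far: 3)
  step 6: ref 6 -> HIT, frames=[4,6] (faults so far: 3)
  step 7: ref 6 -> HIT, frames=[4,6] (faults so far: 3)
  step 8: ref 5 -> FAULT, evict 4, frames=[5,6] (faults so far: 4)
  step 9: ref 2 -> FAULT, evict 5, frames=[2,6] (faults so far: 5)
  Optimal total faults: 5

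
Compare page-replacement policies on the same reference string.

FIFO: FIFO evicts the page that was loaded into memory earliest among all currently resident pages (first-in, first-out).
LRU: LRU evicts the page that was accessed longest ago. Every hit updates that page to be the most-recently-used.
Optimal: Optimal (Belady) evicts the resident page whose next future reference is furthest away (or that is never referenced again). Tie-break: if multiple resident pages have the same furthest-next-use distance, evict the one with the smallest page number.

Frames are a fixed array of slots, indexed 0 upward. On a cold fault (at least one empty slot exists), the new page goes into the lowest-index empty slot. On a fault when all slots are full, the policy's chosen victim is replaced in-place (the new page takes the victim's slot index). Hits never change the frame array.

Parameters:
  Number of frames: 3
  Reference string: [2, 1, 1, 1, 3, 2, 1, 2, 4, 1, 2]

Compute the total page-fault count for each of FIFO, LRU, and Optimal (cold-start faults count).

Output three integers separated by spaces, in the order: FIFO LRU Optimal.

Answer: 5 4 4

Derivation:
--- FIFO ---
  step 0: ref 2 -> FAULT, frames=[2,-,-] (faults so far: 1)
  step 1: ref 1 -> FAULT, frames=[2,1,-] (faults so far: 2)
  step 2: ref 1 -> HIT, frames=[2,1,-] (faults so far: 2)
  step 3: ref 1 -> HIT, frames=[2,1,-] (faults so far: 2)
  step 4: ref 3 -> FAULT, frames=[2,1,3] (faults so far: 3)
  step 5: ref 2 -> HIT, frames=[2,1,3] (faults so far: 3)
  step 6: ref 1 -> HIT, frames=[2,1,3] (faults so far: 3)
  step 7: ref 2 -> HIT, frames=[2,1,3] (faults so far: 3)
  step 8: ref 4 -> FAULT, evict 2, frames=[4,1,3] (faults so far: 4)
  step 9: ref 1 -> HIT, frames=[4,1,3] (faults so far: 4)
  step 10: ref 2 -> FAULT, evict 1, frames=[4,2,3] (faults so far: 5)
  FIFO total faults: 5
--- LRU ---
  step 0: ref 2 -> FAULT, frames=[2,-,-] (faults so far: 1)
  step 1: ref 1 -> FAULT, frames=[2,1,-] (faults so far: 2)
  step 2: ref 1 -> HIT, frames=[2,1,-] (faults so far: 2)
  step 3: ref 1 -> HIT, frames=[2,1,-] (faults so far: 2)
  step 4: ref 3 -> FAULT, frames=[2,1,3] (faults so far: 3)
  step 5: ref 2 -> HIT, frames=[2,1,3] (faults so far: 3)
  step 6: ref 1 -> HIT, frames=[2,1,3] (faults so far: 3)
  step 7: ref 2 -> HIT, frames=[2,1,3] (faults so far: 3)
  step 8: ref 4 -> FAULT, evict 3, frames=[2,1,4] (faults so far: 4)
  step 9: ref 1 -> HIT, frames=[2,1,4] (faults so far: 4)
  step 10: ref 2 -> HIT, frames=[2,1,4] (faults so far: 4)
  LRU total faults: 4
--- Optimal ---
  step 0: ref 2 -> FAULT, frames=[2,-,-] (faults so far: 1)
  step 1: ref 1 -> FAULT, frames=[2,1,-] (faults so far: 2)
  step 2: ref 1 -> HIT, frames=[2,1,-] (faults so far: 2)
  step 3: ref 1 -> HIT, frames=[2,1,-] (faults so far: 2)
  step 4: ref 3 -> FAULT, frames=[2,1,3] (faults so far: 3)
  step 5: ref 2 -> HIT, frames=[2,1,3] (faults so far: 3)
  step 6: ref 1 -> HIT, frames=[2,1,3] (faults so far: 3)
  step 7: ref 2 -> HIT, frames=[2,1,3] (faults so far: 3)
  step 8: ref 4 -> FAULT, evict 3, frames=[2,1,4] (faults so far: 4)
  step 9: ref 1 -> HIT, frames=[2,1,4] (faults so far: 4)
  step 10: ref 2 -> HIT, frames=[2,1,4] (faults so far: 4)
  Optimal total faults: 4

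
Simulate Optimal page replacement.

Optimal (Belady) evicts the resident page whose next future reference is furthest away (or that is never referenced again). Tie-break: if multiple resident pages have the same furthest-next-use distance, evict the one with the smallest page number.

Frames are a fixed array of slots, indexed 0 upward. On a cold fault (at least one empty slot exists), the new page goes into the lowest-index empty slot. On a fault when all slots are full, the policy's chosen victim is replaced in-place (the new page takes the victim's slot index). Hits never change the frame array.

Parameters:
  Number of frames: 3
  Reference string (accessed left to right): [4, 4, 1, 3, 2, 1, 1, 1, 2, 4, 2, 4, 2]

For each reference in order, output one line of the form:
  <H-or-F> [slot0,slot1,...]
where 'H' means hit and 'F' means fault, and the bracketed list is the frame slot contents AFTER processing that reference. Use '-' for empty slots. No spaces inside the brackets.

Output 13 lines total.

F [4,-,-]
H [4,-,-]
F [4,1,-]
F [4,1,3]
F [4,1,2]
H [4,1,2]
H [4,1,2]
H [4,1,2]
H [4,1,2]
H [4,1,2]
H [4,1,2]
H [4,1,2]
H [4,1,2]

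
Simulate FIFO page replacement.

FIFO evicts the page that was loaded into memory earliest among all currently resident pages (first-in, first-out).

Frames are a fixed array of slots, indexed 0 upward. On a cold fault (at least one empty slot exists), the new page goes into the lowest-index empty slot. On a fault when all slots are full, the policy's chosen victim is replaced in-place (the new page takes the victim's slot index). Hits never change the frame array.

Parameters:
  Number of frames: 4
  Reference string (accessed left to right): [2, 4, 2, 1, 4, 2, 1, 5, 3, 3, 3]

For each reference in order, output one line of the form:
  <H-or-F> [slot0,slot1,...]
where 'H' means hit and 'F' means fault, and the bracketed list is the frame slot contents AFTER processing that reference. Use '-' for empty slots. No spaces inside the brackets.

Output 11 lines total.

F [2,-,-,-]
F [2,4,-,-]
H [2,4,-,-]
F [2,4,1,-]
H [2,4,1,-]
H [2,4,1,-]
H [2,4,1,-]
F [2,4,1,5]
F [3,4,1,5]
H [3,4,1,5]
H [3,4,1,5]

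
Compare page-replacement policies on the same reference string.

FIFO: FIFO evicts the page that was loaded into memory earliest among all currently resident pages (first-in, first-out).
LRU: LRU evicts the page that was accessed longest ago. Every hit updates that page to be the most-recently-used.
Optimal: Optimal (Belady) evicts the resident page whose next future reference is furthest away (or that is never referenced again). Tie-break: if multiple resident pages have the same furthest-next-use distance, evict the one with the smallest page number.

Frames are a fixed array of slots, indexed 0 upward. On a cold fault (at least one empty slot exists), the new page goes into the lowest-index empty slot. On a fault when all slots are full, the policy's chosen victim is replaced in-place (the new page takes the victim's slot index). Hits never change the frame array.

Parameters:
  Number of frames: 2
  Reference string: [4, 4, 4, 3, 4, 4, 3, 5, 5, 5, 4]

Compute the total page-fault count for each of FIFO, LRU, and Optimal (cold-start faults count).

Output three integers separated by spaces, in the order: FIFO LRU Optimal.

--- FIFO ---
  step 0: ref 4 -> FAULT, frames=[4,-] (faults so far: 1)
  step 1: ref 4 -> HIT, frames=[4,-] (faults so far: 1)
  step 2: ref 4 -> HIT, frames=[4,-] (faults so far: 1)
  step 3: ref 3 -> FAULT, frames=[4,3] (faults so far: 2)
  step 4: ref 4 -> HIT, frames=[4,3] (faults so far: 2)
  step 5: ref 4 -> HIT, frames=[4,3] (faults so far: 2)
  step 6: ref 3 -> HIT, frames=[4,3] (faults so far: 2)
  step 7: ref 5 -> FAULT, evict 4, frames=[5,3] (faults so far: 3)
  step 8: ref 5 -> HIT, frames=[5,3] (faults so far: 3)
  step 9: ref 5 -> HIT, frames=[5,3] (faults so far: 3)
  step 10: ref 4 -> FAULT, evict 3, frames=[5,4] (faults so far: 4)
  FIFO total faults: 4
--- LRU ---
  step 0: ref 4 -> FAULT, frames=[4,-] (faults so far: 1)
  step 1: ref 4 -> HIT, frames=[4,-] (faults so far: 1)
  step 2: ref 4 -> HIT, frames=[4,-] (faults so far: 1)
  step 3: ref 3 -> FAULT, frames=[4,3] (faults so far: 2)
  step 4: ref 4 -> HIT, frames=[4,3] (faults so far: 2)
  step 5: ref 4 -> HIT, frames=[4,3] (faults so far: 2)
  step 6: ref 3 -> HIT, frames=[4,3] (faults so far: 2)
  step 7: ref 5 -> FAULT, evict 4, frames=[5,3] (faults so far: 3)
  step 8: ref 5 -> HIT, frames=[5,3] (faults so far: 3)
  step 9: ref 5 -> HIT, frames=[5,3] (faults so far: 3)
  step 10: ref 4 -> FAULT, evict 3, frames=[5,4] (faults so far: 4)
  LRU total faults: 4
--- Optimal ---
  step 0: ref 4 -> FAULT, frames=[4,-] (faults so far: 1)
  step 1: ref 4 -> HIT, frames=[4,-] (faults so far: 1)
  step 2: ref 4 -> HIT, frames=[4,-] (faults so far: 1)
  step 3: ref 3 -> FAULT, frames=[4,3] (faults so far: 2)
  step 4: ref 4 -> HIT, frames=[4,3] (faults so far: 2)
  step 5: ref 4 -> HIT, frames=[4,3] (faults so far: 2)
  step 6: ref 3 -> HIT, frames=[4,3] (faults so far: 2)
  step 7: ref 5 -> FAULT, evict 3, frames=[4,5] (faults so far: 3)
  step 8: ref 5 -> HIT, frames=[4,5] (faults so far: 3)
  step 9: ref 5 -> HIT, frames=[4,5] (faults so far: 3)
  step 10: ref 4 -> HIT, frames=[4,5] (faults so far: 3)
  Optimal total faults: 3

Answer: 4 4 3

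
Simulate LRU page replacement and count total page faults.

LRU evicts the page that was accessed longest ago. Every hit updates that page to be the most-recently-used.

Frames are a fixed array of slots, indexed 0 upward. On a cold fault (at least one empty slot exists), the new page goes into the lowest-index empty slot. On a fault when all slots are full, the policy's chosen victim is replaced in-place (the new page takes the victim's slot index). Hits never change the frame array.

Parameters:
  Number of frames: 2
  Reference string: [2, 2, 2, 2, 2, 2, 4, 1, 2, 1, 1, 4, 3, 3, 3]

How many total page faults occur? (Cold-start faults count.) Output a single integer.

Answer: 6

Derivation:
Step 0: ref 2 → FAULT, frames=[2,-]
Step 1: ref 2 → HIT, frames=[2,-]
Step 2: ref 2 → HIT, frames=[2,-]
Step 3: ref 2 → HIT, frames=[2,-]
Step 4: ref 2 → HIT, frames=[2,-]
Step 5: ref 2 → HIT, frames=[2,-]
Step 6: ref 4 → FAULT, frames=[2,4]
Step 7: ref 1 → FAULT (evict 2), frames=[1,4]
Step 8: ref 2 → FAULT (evict 4), frames=[1,2]
Step 9: ref 1 → HIT, frames=[1,2]
Step 10: ref 1 → HIT, frames=[1,2]
Step 11: ref 4 → FAULT (evict 2), frames=[1,4]
Step 12: ref 3 → FAULT (evict 1), frames=[3,4]
Step 13: ref 3 → HIT, frames=[3,4]
Step 14: ref 3 → HIT, frames=[3,4]
Total faults: 6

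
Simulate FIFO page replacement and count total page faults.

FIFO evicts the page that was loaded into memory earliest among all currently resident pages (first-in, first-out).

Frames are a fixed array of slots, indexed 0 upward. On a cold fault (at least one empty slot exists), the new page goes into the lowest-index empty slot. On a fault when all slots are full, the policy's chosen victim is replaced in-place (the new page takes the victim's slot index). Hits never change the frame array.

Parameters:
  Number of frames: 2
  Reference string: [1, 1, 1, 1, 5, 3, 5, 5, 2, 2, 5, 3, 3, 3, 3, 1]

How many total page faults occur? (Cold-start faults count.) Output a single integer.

Step 0: ref 1 → FAULT, frames=[1,-]
Step 1: ref 1 → HIT, frames=[1,-]
Step 2: ref 1 → HIT, frames=[1,-]
Step 3: ref 1 → HIT, frames=[1,-]
Step 4: ref 5 → FAULT, frames=[1,5]
Step 5: ref 3 → FAULT (evict 1), frames=[3,5]
Step 6: ref 5 → HIT, frames=[3,5]
Step 7: ref 5 → HIT, frames=[3,5]
Step 8: ref 2 → FAULT (evict 5), frames=[3,2]
Step 9: ref 2 → HIT, frames=[3,2]
Step 10: ref 5 → FAULT (evict 3), frames=[5,2]
Step 11: ref 3 → FAULT (evict 2), frames=[5,3]
Step 12: ref 3 → HIT, frames=[5,3]
Step 13: ref 3 → HIT, frames=[5,3]
Step 14: ref 3 → HIT, frames=[5,3]
Step 15: ref 1 → FAULT (evict 5), frames=[1,3]
Total faults: 7

Answer: 7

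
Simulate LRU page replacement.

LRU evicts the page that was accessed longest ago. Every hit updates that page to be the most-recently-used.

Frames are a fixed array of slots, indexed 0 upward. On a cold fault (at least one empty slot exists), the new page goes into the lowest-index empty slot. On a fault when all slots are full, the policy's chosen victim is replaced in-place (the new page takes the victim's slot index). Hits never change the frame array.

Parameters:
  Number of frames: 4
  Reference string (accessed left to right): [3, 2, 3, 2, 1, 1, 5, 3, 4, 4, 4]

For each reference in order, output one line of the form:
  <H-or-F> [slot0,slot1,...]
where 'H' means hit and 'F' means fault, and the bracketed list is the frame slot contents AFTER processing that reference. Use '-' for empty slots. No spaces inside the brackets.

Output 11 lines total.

F [3,-,-,-]
F [3,2,-,-]
H [3,2,-,-]
H [3,2,-,-]
F [3,2,1,-]
H [3,2,1,-]
F [3,2,1,5]
H [3,2,1,5]
F [3,4,1,5]
H [3,4,1,5]
H [3,4,1,5]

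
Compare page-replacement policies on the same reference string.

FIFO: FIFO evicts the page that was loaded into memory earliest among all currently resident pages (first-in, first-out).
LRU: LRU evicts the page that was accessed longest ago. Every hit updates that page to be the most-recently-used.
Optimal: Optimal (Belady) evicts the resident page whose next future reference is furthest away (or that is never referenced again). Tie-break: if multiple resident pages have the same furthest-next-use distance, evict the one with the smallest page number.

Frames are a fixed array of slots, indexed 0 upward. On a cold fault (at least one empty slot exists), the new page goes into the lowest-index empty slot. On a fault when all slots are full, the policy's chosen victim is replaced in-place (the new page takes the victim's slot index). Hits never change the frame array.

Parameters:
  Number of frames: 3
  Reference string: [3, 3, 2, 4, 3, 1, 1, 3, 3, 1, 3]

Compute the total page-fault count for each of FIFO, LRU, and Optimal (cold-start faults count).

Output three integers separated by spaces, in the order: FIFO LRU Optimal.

Answer: 5 4 4

Derivation:
--- FIFO ---
  step 0: ref 3 -> FAULT, frames=[3,-,-] (faults so far: 1)
  step 1: ref 3 -> HIT, frames=[3,-,-] (faults so far: 1)
  step 2: ref 2 -> FAULT, frames=[3,2,-] (faults so far: 2)
  step 3: ref 4 -> FAULT, frames=[3,2,4] (faults so far: 3)
  step 4: ref 3 -> HIT, frames=[3,2,4] (faults so far: 3)
  step 5: ref 1 -> FAULT, evict 3, frames=[1,2,4] (faults so far: 4)
  step 6: ref 1 -> HIT, frames=[1,2,4] (faults so far: 4)
  step 7: ref 3 -> FAULT, evict 2, frames=[1,3,4] (faults so far: 5)
  step 8: ref 3 -> HIT, frames=[1,3,4] (faults so far: 5)
  step 9: ref 1 -> HIT, frames=[1,3,4] (faults so far: 5)
  step 10: ref 3 -> HIT, frames=[1,3,4] (faults so far: 5)
  FIFO total faults: 5
--- LRU ---
  step 0: ref 3 -> FAULT, frames=[3,-,-] (faults so far: 1)
  step 1: ref 3 -> HIT, frames=[3,-,-] (faults so far: 1)
  step 2: ref 2 -> FAULT, frames=[3,2,-] (faults so far: 2)
  step 3: ref 4 -> FAULT, frames=[3,2,4] (faults so far: 3)
  step 4: ref 3 -> HIT, frames=[3,2,4] (faults so far: 3)
  step 5: ref 1 -> FAULT, evict 2, frames=[3,1,4] (faults so far: 4)
  step 6: ref 1 -> HIT, frames=[3,1,4] (faults so far: 4)
  step 7: ref 3 -> HIT, frames=[3,1,4] (faults so far: 4)
  step 8: ref 3 -> HIT, frames=[3,1,4] (faults so far: 4)
  step 9: ref 1 -> HIT, frames=[3,1,4] (faults so far: 4)
  step 10: ref 3 -> HIT, frames=[3,1,4] (faults so far: 4)
  LRU total faults: 4
--- Optimal ---
  step 0: ref 3 -> FAULT, frames=[3,-,-] (faults so far: 1)
  step 1: ref 3 -> HIT, frames=[3,-,-] (faults so far: 1)
  step 2: ref 2 -> FAULT, frames=[3,2,-] (faults so far: 2)
  step 3: ref 4 -> FAULT, frames=[3,2,4] (faults so far: 3)
  step 4: ref 3 -> HIT, frames=[3,2,4] (faults so far: 3)
  step 5: ref 1 -> FAULT, evict 2, frames=[3,1,4] (faults so far: 4)
  step 6: ref 1 -> HIT, frames=[3,1,4] (faults so far: 4)
  step 7: ref 3 -> HIT, frames=[3,1,4] (faults so far: 4)
  step 8: ref 3 -> HIT, frames=[3,1,4] (faults so far: 4)
  step 9: ref 1 -> HIT, frames=[3,1,4] (faults so far: 4)
  step 10: ref 3 -> HIT, frames=[3,1,4] (faults so far: 4)
  Optimal total faults: 4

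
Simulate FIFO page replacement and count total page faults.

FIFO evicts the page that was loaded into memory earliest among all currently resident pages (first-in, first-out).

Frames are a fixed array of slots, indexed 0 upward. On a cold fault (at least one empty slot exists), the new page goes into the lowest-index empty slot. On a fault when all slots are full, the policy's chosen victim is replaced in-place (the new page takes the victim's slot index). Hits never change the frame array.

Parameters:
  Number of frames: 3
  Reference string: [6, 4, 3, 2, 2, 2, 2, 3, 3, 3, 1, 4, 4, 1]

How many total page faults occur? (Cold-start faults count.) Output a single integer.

Step 0: ref 6 → FAULT, frames=[6,-,-]
Step 1: ref 4 → FAULT, frames=[6,4,-]
Step 2: ref 3 → FAULT, frames=[6,4,3]
Step 3: ref 2 → FAULT (evict 6), frames=[2,4,3]
Step 4: ref 2 → HIT, frames=[2,4,3]
Step 5: ref 2 → HIT, frames=[2,4,3]
Step 6: ref 2 → HIT, frames=[2,4,3]
Step 7: ref 3 → HIT, frames=[2,4,3]
Step 8: ref 3 → HIT, frames=[2,4,3]
Step 9: ref 3 → HIT, frames=[2,4,3]
Step 10: ref 1 → FAULT (evict 4), frames=[2,1,3]
Step 11: ref 4 → FAULT (evict 3), frames=[2,1,4]
Step 12: ref 4 → HIT, frames=[2,1,4]
Step 13: ref 1 → HIT, frames=[2,1,4]
Total faults: 6

Answer: 6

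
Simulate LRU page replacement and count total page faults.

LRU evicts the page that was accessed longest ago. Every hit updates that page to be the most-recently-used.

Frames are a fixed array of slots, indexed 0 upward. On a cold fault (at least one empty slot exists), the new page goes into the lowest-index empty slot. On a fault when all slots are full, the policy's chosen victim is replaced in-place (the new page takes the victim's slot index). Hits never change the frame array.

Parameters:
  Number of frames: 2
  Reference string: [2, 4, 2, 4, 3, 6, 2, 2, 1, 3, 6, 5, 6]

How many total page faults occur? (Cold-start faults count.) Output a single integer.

Step 0: ref 2 → FAULT, frames=[2,-]
Step 1: ref 4 → FAULT, frames=[2,4]
Step 2: ref 2 → HIT, frames=[2,4]
Step 3: ref 4 → HIT, frames=[2,4]
Step 4: ref 3 → FAULT (evict 2), frames=[3,4]
Step 5: ref 6 → FAULT (evict 4), frames=[3,6]
Step 6: ref 2 → FAULT (evict 3), frames=[2,6]
Step 7: ref 2 → HIT, frames=[2,6]
Step 8: ref 1 → FAULT (evict 6), frames=[2,1]
Step 9: ref 3 → FAULT (evict 2), frames=[3,1]
Step 10: ref 6 → FAULT (evict 1), frames=[3,6]
Step 11: ref 5 → FAULT (evict 3), frames=[5,6]
Step 12: ref 6 → HIT, frames=[5,6]
Total faults: 9

Answer: 9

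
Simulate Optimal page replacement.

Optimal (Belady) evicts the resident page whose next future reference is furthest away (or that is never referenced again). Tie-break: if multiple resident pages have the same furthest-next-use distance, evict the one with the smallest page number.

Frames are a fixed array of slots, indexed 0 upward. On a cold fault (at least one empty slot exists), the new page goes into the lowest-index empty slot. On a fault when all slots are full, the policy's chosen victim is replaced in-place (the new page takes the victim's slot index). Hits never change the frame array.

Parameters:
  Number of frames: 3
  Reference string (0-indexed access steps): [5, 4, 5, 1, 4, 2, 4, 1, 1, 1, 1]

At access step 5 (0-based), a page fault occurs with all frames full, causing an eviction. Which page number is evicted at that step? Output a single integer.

Step 0: ref 5 -> FAULT, frames=[5,-,-]
Step 1: ref 4 -> FAULT, frames=[5,4,-]
Step 2: ref 5 -> HIT, frames=[5,4,-]
Step 3: ref 1 -> FAULT, frames=[5,4,1]
Step 4: ref 4 -> HIT, frames=[5,4,1]
Step 5: ref 2 -> FAULT, evict 5, frames=[2,4,1]
At step 5: evicted page 5

Answer: 5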